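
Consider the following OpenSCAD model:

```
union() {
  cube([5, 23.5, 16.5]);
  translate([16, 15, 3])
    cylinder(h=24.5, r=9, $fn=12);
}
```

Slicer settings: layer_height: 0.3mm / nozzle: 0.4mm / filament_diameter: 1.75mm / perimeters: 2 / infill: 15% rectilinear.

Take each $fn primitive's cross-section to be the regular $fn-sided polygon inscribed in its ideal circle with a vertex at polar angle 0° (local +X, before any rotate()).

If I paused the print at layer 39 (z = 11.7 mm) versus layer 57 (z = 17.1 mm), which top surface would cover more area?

layer 39 (z = 11.7 mm)

Layer 39 (z = 11.7): the 5×23.5 cube contributes its full rectangle (area 117.50 mm²); the r=9 cylinder at (16, 15) contributes a regular 12-gon of circumradius 9 (area = (12/2)·9.000²·sin(360°/12) = 243.00 mm²); Combining (union): the 2 present regions are separate (no shared area or edge), so areas and boundary lengths simply add and each stays a separate island — area = 360.50 mm². So its area = 360.50 mm². Layer 57 (z = 17.1): the cube is not intersected at this z (z outside [0, 16.5]); the cylinder at (16, 15): section is a regular 12-gon, circumradius r=9 (area = (12/2)·9.000²·sin(360°/12) = 243.00 mm²); Combining (union): only the r=9 cylinder at (16, 15) is present, so the union is just that shape — area = 243.00 mm². So its area = 243.00 mm². Layer 39 is larger (360.50 vs 243.00 mm²).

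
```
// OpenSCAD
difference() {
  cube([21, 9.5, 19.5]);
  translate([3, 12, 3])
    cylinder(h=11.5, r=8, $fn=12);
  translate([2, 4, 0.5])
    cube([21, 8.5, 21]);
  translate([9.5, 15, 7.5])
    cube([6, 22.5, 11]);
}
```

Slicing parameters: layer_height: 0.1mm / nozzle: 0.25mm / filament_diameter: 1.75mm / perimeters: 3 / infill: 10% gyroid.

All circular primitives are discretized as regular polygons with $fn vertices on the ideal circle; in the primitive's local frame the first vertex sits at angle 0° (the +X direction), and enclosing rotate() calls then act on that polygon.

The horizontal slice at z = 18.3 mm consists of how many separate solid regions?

At z = 18.3 mm: the 21×9.5 cube contributes its full rectangle; the cylinder at (3, 12) does not reach this height (z outside [3, 14.5]); the 21×8.5 cube at (2, 4) contributes its full rectangle; the 6×22.5 cube at (9.5, 15) contributes its full rectangle; Subtracting the remaining from the first: starting from the 21×9.5 cube, the 21×8.5 cube at (2, 4) partially overlaps it — only the 104.50 mm² overlap (of its 178.50 mm²) is removed, clipping the outline; the 6×22.5 cube at (9.5, 15) misses the remaining region (no effect) — 1 connected region. The result has 1 disconnected region.

1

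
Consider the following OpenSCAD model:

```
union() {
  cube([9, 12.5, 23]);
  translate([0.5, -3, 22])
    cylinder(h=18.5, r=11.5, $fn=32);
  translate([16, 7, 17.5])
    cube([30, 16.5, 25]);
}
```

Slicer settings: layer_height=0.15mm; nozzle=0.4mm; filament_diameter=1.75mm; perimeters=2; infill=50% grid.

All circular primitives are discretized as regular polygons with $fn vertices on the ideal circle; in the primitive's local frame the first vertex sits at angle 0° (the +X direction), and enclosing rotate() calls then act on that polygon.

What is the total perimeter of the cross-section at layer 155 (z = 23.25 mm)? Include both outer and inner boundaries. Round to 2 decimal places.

At z = 23.25 mm: the cube is not intersected at this z (z outside [0, 23]); the r=11.5 cylinder at (0.5, -3) gives a regular 32-gon of circumradius 11.5 (constant along its height) (perimeter = 2·32·11.500·sin(180°/32) = 72.14 mm); the 30×16.5 cube at (16, 7) contributes its full rectangle (perimeter 93.00 mm); Merging all regions: the 2 present regions are separate (no shared area or edge), so areas and boundary lengths simply add and each stays a separate island — boundary = 165.14 mm. Overall, the cross-section has 2 separate islands. Total boundary length (outer) = 165.14 mm.

165.14 mm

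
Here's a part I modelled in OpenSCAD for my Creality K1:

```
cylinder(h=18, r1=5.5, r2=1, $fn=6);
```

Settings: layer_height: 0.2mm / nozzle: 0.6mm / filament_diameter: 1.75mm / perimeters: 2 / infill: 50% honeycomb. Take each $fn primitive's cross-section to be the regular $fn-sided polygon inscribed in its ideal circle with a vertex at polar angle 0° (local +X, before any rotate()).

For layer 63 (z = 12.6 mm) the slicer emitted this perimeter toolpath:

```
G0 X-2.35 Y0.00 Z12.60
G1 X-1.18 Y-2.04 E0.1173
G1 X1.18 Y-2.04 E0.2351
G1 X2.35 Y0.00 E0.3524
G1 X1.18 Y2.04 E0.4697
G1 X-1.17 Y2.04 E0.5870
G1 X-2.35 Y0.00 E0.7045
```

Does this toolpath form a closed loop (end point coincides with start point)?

yes

Start point (G0): (-2.35, 0.00). End point (last G1): the path returns to the start — closed.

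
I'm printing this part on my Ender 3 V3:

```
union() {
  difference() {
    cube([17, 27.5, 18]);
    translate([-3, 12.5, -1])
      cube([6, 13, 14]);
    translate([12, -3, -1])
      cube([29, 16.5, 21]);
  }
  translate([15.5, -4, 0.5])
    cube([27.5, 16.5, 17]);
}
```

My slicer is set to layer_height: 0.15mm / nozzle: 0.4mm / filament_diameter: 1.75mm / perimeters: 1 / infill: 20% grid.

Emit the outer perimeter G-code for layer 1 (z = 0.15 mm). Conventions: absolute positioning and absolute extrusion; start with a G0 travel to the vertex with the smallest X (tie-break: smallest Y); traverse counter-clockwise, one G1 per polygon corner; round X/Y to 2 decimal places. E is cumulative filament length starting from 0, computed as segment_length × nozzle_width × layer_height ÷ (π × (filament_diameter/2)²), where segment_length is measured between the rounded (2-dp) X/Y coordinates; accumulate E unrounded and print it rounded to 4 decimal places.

At z = 0.15 mm: the 17×27.5 cube contributes its full rectangle; the cube at (-3, 12.5) is present — its section is the full 6×13 rectangle; the cube at (12, -3) is present — its section is the full 29×16.5 rectangle; Taking the first minus the rest: starting from the 17×27.5 cube, the 6×13 cube at (-3, 12.5) partially overlaps it — only the 39.00 mm² overlap (of its 78.00 mm²) is removed, clipping the outline; the 29×16.5 cube at (12, -3) partially overlaps it — only the 67.50 mm² overlap (of its 478.50 mm²) is removed, clipping the outline — 1 connected region; the cube at (15.5, -4) does not reach this height (z outside [0.5, 17.5]); Merging all regions: only that combined region is present, so the union is just that shape — 1 connected region. The outline is a single polygon with 10 vertices. Extrusion per mm of travel: 0.4 × 0.15 / (π × 0.875²) = 0.024945. Accumulating E over each segment gives final E = 2.3698.

G0 X0.00 Y0.00 Z0.15
G1 X12.00 Y0.00 E0.2993
G1 X12.00 Y13.50 E0.6361
G1 X17.00 Y13.50 E0.7608
G1 X17.00 Y27.50 E1.1101
G1 X0.00 Y27.50 E1.5341
G1 X0.00 Y25.50 E1.5840
G1 X3.00 Y25.50 E1.6588
G1 X3.00 Y12.50 E1.9831
G1 X0.00 Y12.50 E2.0580
G1 X0.00 Y0.00 E2.3698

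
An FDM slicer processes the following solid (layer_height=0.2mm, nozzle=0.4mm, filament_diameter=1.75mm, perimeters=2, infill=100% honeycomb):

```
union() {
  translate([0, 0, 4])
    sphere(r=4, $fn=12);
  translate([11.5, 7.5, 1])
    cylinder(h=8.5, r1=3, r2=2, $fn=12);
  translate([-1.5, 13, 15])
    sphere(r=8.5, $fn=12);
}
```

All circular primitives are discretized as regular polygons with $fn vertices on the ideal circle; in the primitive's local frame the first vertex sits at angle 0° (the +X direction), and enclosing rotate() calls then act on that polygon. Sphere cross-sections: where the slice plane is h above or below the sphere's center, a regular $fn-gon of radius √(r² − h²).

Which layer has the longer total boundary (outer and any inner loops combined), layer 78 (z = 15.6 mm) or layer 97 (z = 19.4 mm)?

layer 78 (z = 15.6 mm)

Layer 78 (z = 15.6): the sphere is absent (|z−center|=11.600 > r=4); the cone at (11.5, 7.5) is not intersected at this z (z outside [1, 9.5]); the r=8.5 sphere at (-1.5, 13) slices to a regular 12-gon of circumradius 8.479 (√(r²−h²) with h=0.6 from center) (perimeter = 2·12·8.479·sin(180°/12) = 52.67 mm); Taking the union: only the r=8.5 sphere at (-1.5, 13) is present, so the union is just that shape — boundary = 52.67 mm. So its perimeter = 52.67 mm. Layer 97 (z = 19.4): the sphere is not intersected at this z (|z−center|=15.400 > r=4); the cone at (11.5, 7.5) is not intersected at this z (z outside [1, 9.5]); the r=8.5 sphere at (-1.5, 13) contributes a regular 12-gon of circumradius √(8.5²−4.4²) = 7.273 (perimeter = 2·12·7.273·sin(180°/12) = 45.17 mm); Combining (union): only the r=8.5 sphere at (-1.5, 13) is present, so the union is just that shape — boundary = 45.17 mm. So its perimeter = 45.17 mm. Layer 78 is larger (52.67 vs 45.17 mm).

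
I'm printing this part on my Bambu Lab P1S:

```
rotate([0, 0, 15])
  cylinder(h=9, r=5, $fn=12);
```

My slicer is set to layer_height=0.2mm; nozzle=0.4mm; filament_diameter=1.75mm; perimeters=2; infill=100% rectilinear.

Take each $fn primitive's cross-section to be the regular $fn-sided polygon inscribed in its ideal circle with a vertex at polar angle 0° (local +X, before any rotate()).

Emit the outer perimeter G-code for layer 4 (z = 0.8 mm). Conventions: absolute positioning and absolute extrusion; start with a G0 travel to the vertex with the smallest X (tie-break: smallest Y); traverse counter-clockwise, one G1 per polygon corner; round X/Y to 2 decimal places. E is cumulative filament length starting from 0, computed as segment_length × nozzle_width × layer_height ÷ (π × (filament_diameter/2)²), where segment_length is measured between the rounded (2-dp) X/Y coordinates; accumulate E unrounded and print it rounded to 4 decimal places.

G0 X-4.83 Y-1.29 Z0.80
G1 X-3.54 Y-3.54 E0.0863
G1 X-1.29 Y-4.83 E0.1725
G1 X1.29 Y-4.83 E0.2583
G1 X3.54 Y-3.54 E0.3446
G1 X4.83 Y-1.29 E0.4309
G1 X4.83 Y1.29 E0.5167
G1 X3.54 Y3.54 E0.6029
G1 X1.29 Y4.83 E0.6892
G1 X-1.29 Y4.83 E0.7750
G1 X-3.54 Y3.54 E0.8613
G1 X-4.83 Y1.29 E0.9475
G1 X-4.83 Y-1.29 E1.0333

At z = 0.8 mm: the cylinder: section is a regular 12-gon, circumradius r=5; (rotated 15° about Z; rotation is an isometry so areas/perimeters/island counts are preserved). The outline is a single polygon with 12 vertices. Extrusion per mm of travel: 0.4 × 0.2 / (π × 0.875²) = 0.033260. Accumulating E over each segment gives final E = 1.0333.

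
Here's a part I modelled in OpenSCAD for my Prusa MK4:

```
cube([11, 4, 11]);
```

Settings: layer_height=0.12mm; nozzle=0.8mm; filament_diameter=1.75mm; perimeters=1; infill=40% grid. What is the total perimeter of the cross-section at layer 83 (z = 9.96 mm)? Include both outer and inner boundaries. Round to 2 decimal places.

At z = 9.96 mm: the 11×4 cube contributes its full rectangle (perimeter 30.00 mm). Overall, the cross-section is a single solid region. Total boundary length (outer) = 30.00 mm.

30.00 mm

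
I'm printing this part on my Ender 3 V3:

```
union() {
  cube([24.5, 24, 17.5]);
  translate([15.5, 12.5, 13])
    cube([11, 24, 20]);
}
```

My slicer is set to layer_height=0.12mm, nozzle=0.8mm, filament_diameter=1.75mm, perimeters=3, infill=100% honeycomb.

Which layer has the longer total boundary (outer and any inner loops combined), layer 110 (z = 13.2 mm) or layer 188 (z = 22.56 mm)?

Layer 110 (z = 13.2): the cube is present — its section is the full 24.5×24 rectangle (perimeter 97.00 mm); the 11×24 cube at (15.5, 12.5) contributes its full rectangle (perimeter 70.00 mm); Taking the union: the regions partially overlap (shared area 103.50 mm²), so the edge portions inside another operand are dropped and the merged outline is re-measured after clipping — boundary = 126.00 mm. So its perimeter = 126.00 mm. Layer 188 (z = 22.56): the cube is absent (z outside [0, 17.5]); the cube at (15.5, 12.5) is present — its section is the full 11×24 rectangle (perimeter 70.00 mm); Merging all regions: only the 11×24 cube at (15.5, 12.5) is present, so the union is just that shape — boundary = 70.00 mm. So its perimeter = 70.00 mm. Layer 110 is larger (126.00 vs 70.00 mm).

layer 110 (z = 13.2 mm)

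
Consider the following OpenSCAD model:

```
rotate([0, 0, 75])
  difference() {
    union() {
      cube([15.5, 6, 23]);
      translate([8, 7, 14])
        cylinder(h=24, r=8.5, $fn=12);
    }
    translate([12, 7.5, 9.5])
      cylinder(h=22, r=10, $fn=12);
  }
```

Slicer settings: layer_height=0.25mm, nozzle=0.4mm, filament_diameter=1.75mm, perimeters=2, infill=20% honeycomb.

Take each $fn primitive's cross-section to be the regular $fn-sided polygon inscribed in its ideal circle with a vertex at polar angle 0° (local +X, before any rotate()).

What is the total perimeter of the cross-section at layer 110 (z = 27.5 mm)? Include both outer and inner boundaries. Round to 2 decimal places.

44.28 mm

At z = 27.5 mm: the cube is not intersected at this z (z outside [0, 23]); the r=8.5 cylinder at (8, 7) gives a regular 12-gon of circumradius 8.5 (constant along its height) (perimeter = 2·12·8.500·sin(180°/12) = 52.80 mm); Taking the union: only the r=8.5 cylinder at (8, 7) is present, so the union is just that shape — boundary = 52.80 mm; the r=10 cylinder at (12, 7.5) gives a regular 12-gon of circumradius 10 (constant along its height) (perimeter = 2·12·10.000·sin(180°/12) = 62.12 mm); After the difference (first − rest): starting from the result so far, the r=10 cylinder at (12, 7.5) partially overlaps it — only the 181.14 mm² overlap (of its 300.00 mm²) is removed, clipping the outline — boundary = 44.28 mm; (whole slice rotated 75° about Z — lengths, areas and connectivity unchanged). Overall, the cross-section is a single solid region. Total boundary length (outer) = 44.28 mm.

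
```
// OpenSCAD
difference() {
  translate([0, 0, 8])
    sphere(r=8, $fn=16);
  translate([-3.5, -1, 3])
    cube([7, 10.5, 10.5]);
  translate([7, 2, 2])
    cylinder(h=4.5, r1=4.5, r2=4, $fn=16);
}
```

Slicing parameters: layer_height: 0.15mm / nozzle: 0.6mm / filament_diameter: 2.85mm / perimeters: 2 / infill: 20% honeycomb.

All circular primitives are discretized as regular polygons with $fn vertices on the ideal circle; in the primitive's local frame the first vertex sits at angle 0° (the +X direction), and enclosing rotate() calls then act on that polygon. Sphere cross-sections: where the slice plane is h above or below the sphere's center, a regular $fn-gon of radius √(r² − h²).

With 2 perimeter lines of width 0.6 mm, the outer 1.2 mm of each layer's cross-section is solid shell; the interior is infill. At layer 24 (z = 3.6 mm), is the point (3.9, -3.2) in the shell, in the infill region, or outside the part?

At z = 3.6 mm: the r=8 sphere contributes a regular 16-gon of circumradius √(8²−4.4²) = 6.681; the cube at (-3.5, -1) (footprint 7×10.5) is included at this height; the cone at (7, 2) contributes a regular 16-gon of circumradius 4.322 (interpolated between r1=4.5 and r2=4 at t=0.356); Taking the first minus the rest: starting from the r=8 sphere, the 7×10.5 cube at (-3.5, -1) partially overlaps it — only the 50.92 mm² overlap (of its 73.50 mm²) is removed, clipping the outline; the cone at (7, 2) partially overlaps it — only the 16.71 mm² overlap (of its 57.19 mm²) is removed, clipping the outline — 2 connected regions. Overall, the cross-section has 2 separate islands. The nearest boundary edge runs (6.17, -2.56)→(4.72, -4.72); distance from the point to it = 1.53 mm. (Shell/infill is judged within the island containing the point — the largest one.) The point is inside the cross-section and 1.53 mm from the nearest boundary — more than the 1.2 mm shell width (2 × 0.6), so it's in the infill interior.

infill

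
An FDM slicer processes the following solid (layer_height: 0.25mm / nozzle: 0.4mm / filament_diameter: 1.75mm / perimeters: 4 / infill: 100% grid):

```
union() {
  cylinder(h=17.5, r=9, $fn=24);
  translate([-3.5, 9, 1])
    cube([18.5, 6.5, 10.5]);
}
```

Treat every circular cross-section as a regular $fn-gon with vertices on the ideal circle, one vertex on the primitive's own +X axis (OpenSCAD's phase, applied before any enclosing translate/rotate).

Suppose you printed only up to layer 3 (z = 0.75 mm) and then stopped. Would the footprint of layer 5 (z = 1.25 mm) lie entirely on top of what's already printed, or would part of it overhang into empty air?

part overhangs

Compare the two slices. At z = 0.75: the r=9 cylinder gives a regular 24-gon of circumradius 9 (constant along its height) (area = (24/2)·9.000²·sin(360°/24) = 251.57 mm²); the cube at (-3.5, 9) is absent (z outside [1, 11.5]); Combining (union): only the r=9 cylinder is present, so the union is just that shape — area = 251.57 mm². At z = 1.25: the cylinder: section is a regular 24-gon, circumradius r=9 (area = (24/2)·9.000²·sin(360°/24) = 251.57 mm²); the 18.5×6.5 cube at (-3.5, 9) contributes its full rectangle (area 120.25 mm²); Combining (union): the 2 present regions are separate (no shared area or edge), so areas and boundary lengths simply add and each stays a separate island — area = 371.82 mm². Checking containment: at z = 1.25 the cross-section extends beyond the z = 0.75 cross-section by about 120.25 mm².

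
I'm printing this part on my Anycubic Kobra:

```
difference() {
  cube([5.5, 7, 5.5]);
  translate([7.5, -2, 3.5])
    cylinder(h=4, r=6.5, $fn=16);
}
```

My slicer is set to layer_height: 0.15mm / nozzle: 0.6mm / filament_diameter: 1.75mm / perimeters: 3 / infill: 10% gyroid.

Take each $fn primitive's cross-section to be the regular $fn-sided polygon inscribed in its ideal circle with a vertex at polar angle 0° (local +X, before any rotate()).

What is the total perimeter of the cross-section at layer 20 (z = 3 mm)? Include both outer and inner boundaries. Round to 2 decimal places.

At z = 3 mm: the cube (footprint 5.5×7) is included at this height (perimeter 25.00 mm); the cylinder at (7.5, -2) does not reach this height (z outside [3.5, 7.5]); Taking the first minus the rest: none of the subtracted shapes is present at this height, so the 5.5×7 cube is unchanged — boundary = 25.00 mm. Overall, the cross-section is a single solid region. Total boundary length (outer) = 25.00 mm.

25.00 mm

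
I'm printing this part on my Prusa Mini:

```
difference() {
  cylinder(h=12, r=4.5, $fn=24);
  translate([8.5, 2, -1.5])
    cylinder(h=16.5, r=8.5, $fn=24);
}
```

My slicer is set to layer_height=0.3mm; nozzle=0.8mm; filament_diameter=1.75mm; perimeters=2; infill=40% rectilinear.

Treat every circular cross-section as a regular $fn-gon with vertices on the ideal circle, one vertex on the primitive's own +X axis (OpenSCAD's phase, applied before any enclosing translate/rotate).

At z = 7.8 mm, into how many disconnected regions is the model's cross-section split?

1

At z = 7.8 mm: the cylinder: section is a regular 24-gon, circumradius r=4.5; the r=8.5 cylinder at (8.5, 2) gives a regular 24-gon of circumradius 8.5 (constant along its height); After the difference (first − rest): starting from the r=4.5 cylinder, the r=8.5 cylinder at (8.5, 2) partially overlaps it — only the 25.48 mm² overlap (of its 224.40 mm²) is removed, clipping the outline — 1 connected region. The result has 1 disconnected region.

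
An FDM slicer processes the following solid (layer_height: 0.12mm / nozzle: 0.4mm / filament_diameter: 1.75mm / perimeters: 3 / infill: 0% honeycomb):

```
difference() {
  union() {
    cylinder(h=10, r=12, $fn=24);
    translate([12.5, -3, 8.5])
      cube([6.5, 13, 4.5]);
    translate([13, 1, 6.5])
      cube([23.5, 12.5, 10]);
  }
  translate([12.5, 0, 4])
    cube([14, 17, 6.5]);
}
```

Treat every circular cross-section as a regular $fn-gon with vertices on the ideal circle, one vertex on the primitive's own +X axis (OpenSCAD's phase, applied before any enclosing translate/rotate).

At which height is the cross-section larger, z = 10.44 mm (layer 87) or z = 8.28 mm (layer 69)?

Layer 87 (z = 10.44): the cylinder does not reach this height (z outside [0, 10]); the 6.5×13 cube at (12.5, -3) contributes its full rectangle (area 84.50 mm²); the 23.5×12.5 cube at (13, 1) contributes its full rectangle (area 293.75 mm²); Merging all regions: the regions partially overlap — summed areas 378.25 mm² minus the doubly-counted overlap 54.00 mm² gives 324.25 mm² — area = 324.25 mm²; the cube at (12.5, 0) is present — its section is the full 14×17 rectangle (area 238.00 mm²); After the difference (first − rest): starting from the result so far (324.25 mm²), the 14×17 cube at (12.5, 0) partially overlaps it — only the 179.75 mm² overlap (of its 238.00 mm²) is removed, clipping the outline — area = 144.50 mm². So its area = 144.50 mm². Layer 69 (z = 8.28): the r=12 cylinder gives a regular 24-gon of circumradius 12 (constant along its height) (area = (24/2)·12.000²·sin(360°/24) = 447.24 mm²); the cube at (12.5, -3) is not intersected at this z (z outside [8.5, 13]); the 23.5×12.5 cube at (13, 1) contributes its full rectangle (area 293.75 mm²); Merging all regions: the 2 present regions are separate (no shared area or edge), so areas and boundary lengths simply add and each stays a separate island — area = 740.99 mm²; the 14×17 cube at (12.5, 0) contributes its full rectangle (area 238.00 mm²); After the difference (first − rest): starting from that combined region (740.99 mm²), the 14×17 cube at (12.5, 0) partially overlaps it — only the 168.75 mm² overlap (of its 238.00 mm²) is removed, clipping the outline — area = 572.24 mm². So its area = 572.24 mm². Layer 69 is larger (572.24 vs 144.50 mm²).

layer 69 (z = 8.28 mm)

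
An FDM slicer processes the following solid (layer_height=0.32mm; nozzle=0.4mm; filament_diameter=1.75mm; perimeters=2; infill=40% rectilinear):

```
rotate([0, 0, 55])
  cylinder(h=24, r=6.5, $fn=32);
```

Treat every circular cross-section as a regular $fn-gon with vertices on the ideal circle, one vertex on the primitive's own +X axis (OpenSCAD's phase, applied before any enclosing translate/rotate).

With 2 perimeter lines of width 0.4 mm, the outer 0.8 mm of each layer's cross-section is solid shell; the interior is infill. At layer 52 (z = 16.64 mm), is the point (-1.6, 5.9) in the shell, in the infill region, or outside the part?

shell

At z = 16.64 mm: the cylinder: section is a regular 32-gon, circumradius r=6.5; (whole slice rotated 55° about Z — lengths, areas and connectivity unchanged). Overall, the cross-section is a single solid region. Undo the 55° rotation: the query point maps to (3.915, 4.695) in the un-rotated model frame. The nearest boundary edge runs (4.60, 4.60)→(3.61, 5.40); distance from the point to it = 0.36 mm. The point is inside the cross-section, 0.36 mm from the nearest boundary — within the 0.8 mm shell band (2 × 0.4).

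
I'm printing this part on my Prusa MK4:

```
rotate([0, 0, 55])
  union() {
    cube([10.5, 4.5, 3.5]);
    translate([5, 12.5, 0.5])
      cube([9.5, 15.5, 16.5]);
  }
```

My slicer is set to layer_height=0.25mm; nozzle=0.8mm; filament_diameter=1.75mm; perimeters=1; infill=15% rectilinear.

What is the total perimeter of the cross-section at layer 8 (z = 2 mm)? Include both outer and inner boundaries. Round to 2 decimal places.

80.00 mm

At z = 2 mm: the cube is present — its section is the full 10.5×4.5 rectangle (perimeter 30.00 mm); the cube at (5, 12.5) is present — its section is the full 9.5×15.5 rectangle (perimeter 50.00 mm); Combining (union): the 2 present regions are separate (no shared area or edge), so areas and boundary lengths simply add and each stays a separate island — boundary = 80.00 mm; (rotated 55° about Z; rotation is an isometry so areas/perimeters/island counts are preserved). Overall, the cross-section has 2 separate islands. Total boundary length (outer) = 80.00 mm.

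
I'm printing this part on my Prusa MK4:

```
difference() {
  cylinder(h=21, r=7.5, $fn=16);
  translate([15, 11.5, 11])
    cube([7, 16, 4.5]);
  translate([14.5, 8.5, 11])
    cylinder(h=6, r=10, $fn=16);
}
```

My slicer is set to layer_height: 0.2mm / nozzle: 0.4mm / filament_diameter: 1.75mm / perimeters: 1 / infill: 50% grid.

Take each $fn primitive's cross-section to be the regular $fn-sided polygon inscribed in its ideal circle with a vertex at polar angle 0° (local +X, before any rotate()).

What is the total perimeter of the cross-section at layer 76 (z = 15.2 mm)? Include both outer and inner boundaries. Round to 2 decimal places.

46.79 mm

At z = 15.2 mm: the r=7.5 cylinder gives a regular 16-gon of circumradius 7.5 (constant along its height) (perimeter = 2·16·7.500·sin(180°/16) = 46.82 mm); the cube at (15, 11.5) is present — its section is the full 7×16 rectangle (perimeter 46.00 mm); the r=10 cylinder at (14.5, 8.5) contributes a regular 16-gon of circumradius 10 (perimeter = 2·16·10.000·sin(180°/16) = 62.43 mm); Taking the first minus the rest: starting from the r=7.5 cylinder, the 7×16 cube at (15, 11.5) misses the remaining region (no effect); the r=10 cylinder at (14.5, 8.5) partially overlaps it — only the 1.27 mm² overlap (of its 306.15 mm²) is removed, clipping the outline — boundary = 46.79 mm. Overall, the cross-section is a single solid region. Total boundary length (outer) = 46.79 mm.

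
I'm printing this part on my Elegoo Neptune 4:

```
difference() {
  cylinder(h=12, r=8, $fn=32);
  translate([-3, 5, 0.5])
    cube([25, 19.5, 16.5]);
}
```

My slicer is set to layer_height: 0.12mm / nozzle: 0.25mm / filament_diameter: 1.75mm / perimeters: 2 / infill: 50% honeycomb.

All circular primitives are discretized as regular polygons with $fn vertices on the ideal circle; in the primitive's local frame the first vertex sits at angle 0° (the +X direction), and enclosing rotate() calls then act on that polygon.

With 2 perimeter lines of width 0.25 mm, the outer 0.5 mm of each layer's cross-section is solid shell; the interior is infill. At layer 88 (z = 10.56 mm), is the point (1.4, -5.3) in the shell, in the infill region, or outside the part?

infill

At z = 10.56 mm: the cylinder: section is a regular 32-gon, circumradius r=8; the cube at (-3, 5) (footprint 25×19.5) is included at this height; After the difference (first − rest): starting from the r=8 cylinder, the 25×19.5 cube at (-3, 5) partially overlaps it — only the 21.21 mm² overlap (of its 487.50 mm²) is removed, clipping the outline — 1 connected region. Overall, the cross-section is a single solid region. The nearest boundary edge runs (3.06, -7.39)→(1.56, -7.85); distance from the point to it = 2.48 mm. The point is inside the cross-section and 2.48 mm from the nearest boundary — more than the 0.5 mm shell width (2 × 0.25), so it's in the infill interior.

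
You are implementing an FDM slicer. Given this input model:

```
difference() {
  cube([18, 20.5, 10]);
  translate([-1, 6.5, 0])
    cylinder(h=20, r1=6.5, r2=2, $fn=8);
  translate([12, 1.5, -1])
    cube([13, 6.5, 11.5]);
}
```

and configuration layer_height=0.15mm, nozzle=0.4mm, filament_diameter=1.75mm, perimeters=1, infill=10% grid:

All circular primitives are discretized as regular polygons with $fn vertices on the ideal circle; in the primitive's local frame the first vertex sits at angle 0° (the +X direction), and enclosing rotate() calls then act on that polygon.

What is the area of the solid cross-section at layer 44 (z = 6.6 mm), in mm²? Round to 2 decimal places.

At z = 6.6 mm: the cube (footprint 18×20.5) is included at this height (area 369.00 mm²); the cone at (-1, 6.5) contributes a regular 8-gon of circumradius 5.015 (interpolated between r1=6.5 and r2=2 at t=0.330) (area = (8/2)·5.015²·sin(360°/8) = 71.14 mm²); the cube at (12, 1.5) is present — its section is the full 13×6.5 rectangle (area 84.50 mm²); Taking the first minus the rest: starting from the 18×20.5 cube (369.00 mm²), the cone at (-1, 6.5) partially overlaps it — only the 25.95 mm² overlap (of its 71.14 mm²) is removed, clipping the outline; the 13×6.5 cube at (12, 1.5) partially overlaps it — only the 39.00 mm² overlap (of its 84.50 mm²) is removed, clipping the outline — area = 304.05 mm². Overall, the cross-section is a single solid region. Net area = 304.05 mm².

304.05 mm²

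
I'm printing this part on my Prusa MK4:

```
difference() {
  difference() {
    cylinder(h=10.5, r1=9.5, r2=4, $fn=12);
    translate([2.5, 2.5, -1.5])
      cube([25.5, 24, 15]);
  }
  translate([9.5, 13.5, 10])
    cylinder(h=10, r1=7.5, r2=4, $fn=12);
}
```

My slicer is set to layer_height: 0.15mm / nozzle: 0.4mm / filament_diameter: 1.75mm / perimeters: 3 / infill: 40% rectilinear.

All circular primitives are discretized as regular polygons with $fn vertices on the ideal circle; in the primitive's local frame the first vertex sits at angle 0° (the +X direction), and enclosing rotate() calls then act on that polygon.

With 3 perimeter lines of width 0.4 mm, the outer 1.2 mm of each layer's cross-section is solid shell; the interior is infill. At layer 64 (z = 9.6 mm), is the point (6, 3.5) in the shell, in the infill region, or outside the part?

outside

At z = 9.6 mm: the cone (r1=9.5→r2=4) has section circumradius 4.471 here — a regular 12-gon; the cube at (2.5, 2.5) is present — its section is the full 25.5×24 rectangle; Subtracting the remaining from the first: starting from the cone, the 25.5×24 cube at (2.5, 2.5) partially overlaps it — only the 0.61 mm² overlap (of its 612.00 mm²) is removed, clipping the outline — 1 connected region; the cone at (9.5, 13.5) does not reach this height (z outside [10, 20]); After the difference (first − rest): none of the subtracted shapes is present at this height, so the result so far is unchanged — 1 connected region. Overall, the cross-section is a single solid region. The nearest boundary edge runs (3.87, 2.24)→(4.47, 0.00); distance from the point to it = 2.47 mm. The point is not inside any of the regions above, so it lies outside the cross-section (2.47 mm from the nearest boundary).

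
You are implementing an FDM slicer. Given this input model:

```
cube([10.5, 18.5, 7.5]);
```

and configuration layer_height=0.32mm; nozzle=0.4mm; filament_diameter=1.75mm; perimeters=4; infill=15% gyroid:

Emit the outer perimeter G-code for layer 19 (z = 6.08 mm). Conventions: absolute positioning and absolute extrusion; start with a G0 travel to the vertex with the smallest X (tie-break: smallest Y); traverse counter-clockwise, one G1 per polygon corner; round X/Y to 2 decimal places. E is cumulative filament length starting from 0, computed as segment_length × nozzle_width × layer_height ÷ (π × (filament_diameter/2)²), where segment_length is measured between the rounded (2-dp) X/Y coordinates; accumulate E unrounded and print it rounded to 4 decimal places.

G0 X0.00 Y0.00 Z6.08
G1 X10.50 Y0.00 E0.5588
G1 X10.50 Y18.50 E1.5433
G1 X0.00 Y18.50 E2.1020
G1 X0.00 Y0.00 E3.0865

At z = 6.08 mm: the 10.5×18.5 cube contributes its full rectangle. The outline is a single polygon with 4 vertices. Extrusion per mm of travel: 0.4 × 0.32 / (π × 0.875²) = 0.053216. Accumulating E over each segment gives final E = 3.0865.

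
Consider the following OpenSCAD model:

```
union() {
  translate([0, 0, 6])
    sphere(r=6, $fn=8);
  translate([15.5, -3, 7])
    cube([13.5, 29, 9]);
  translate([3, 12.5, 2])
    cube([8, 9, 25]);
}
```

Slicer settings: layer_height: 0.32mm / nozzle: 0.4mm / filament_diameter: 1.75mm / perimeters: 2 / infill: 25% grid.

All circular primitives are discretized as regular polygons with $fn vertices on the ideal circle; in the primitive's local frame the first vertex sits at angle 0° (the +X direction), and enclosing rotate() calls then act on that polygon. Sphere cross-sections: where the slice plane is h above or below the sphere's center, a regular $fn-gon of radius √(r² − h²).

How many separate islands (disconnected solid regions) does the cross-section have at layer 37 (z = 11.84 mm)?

At z = 11.84 mm: the sphere: section is a regular 8-gon, circumradius = √(r²−h²) = √(6²−5.84²) = 1.376; the cube at (15.5, -3) (footprint 13.5×29) is included at this height; the 8×9 cube at (3, 12.5) contributes its full rectangle; Merging all regions: the 3 present regions are separate (no shared area or edge), so areas and boundary lengths simply add and each stays a separate island — 3 connected regions. Overall, the cross-section has 3 separate islands. Island count = 3.

3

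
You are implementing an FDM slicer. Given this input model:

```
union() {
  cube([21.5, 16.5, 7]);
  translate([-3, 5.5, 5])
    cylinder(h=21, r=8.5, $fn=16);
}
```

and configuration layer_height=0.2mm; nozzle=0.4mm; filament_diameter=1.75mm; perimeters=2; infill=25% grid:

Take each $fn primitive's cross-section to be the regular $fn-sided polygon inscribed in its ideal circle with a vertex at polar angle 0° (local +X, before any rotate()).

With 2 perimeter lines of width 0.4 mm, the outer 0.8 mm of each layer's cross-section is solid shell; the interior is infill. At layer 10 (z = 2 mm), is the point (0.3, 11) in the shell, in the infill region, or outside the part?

At z = 2 mm: the cube (footprint 21.5×16.5) is included at this height; the cylinder at (-3, 5.5) does not reach this height (z outside [5, 26]); Merging all regions: only the 21.5×16.5 cube is present, so the union is just that shape — 1 connected region. Overall, the cross-section is a single solid region. The nearest boundary edge runs (0.00, 16.50)→(0.00, 0.00); distance from the point to it = 0.30 mm. The point is inside the cross-section, 0.30 mm from the nearest boundary — within the 0.8 mm shell band (2 × 0.4).

shell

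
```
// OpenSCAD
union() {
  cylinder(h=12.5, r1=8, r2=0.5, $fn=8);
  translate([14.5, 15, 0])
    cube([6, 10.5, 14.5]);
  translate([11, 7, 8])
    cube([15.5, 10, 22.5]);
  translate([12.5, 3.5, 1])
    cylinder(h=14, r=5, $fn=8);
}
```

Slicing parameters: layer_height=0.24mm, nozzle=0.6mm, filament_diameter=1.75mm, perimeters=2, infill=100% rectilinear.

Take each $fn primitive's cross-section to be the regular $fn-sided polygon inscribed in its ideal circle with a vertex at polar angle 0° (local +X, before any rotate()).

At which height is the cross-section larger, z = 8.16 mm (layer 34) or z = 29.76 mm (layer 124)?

Layer 34 (z = 8.16): the cone: at t=0.653 of its height the radius interpolates to r₁+(r₂−r₁)t = 3.104, giving a regular 8-gon of that circumradius (area = (8/2)·3.104²·sin(360°/8) = 27.25 mm²); the cube at (14.5, 15) is present — its section is the full 6×10.5 rectangle (area 63.00 mm²); the cube at (11, 7) is present — its section is the full 15.5×10 rectangle (area 155.00 mm²); the r=5 cylinder at (12.5, 3.5) contributes a regular 8-gon of circumradius 5 (area = (8/2)·5.000²·sin(360°/8) = 70.71 mm²); Taking the union: the regions partially overlap — summed areas 315.96 mm² minus the doubly-counted overlap 16.50 mm² gives 299.46 mm² — area = 299.46 mm². So its area = 299.46 mm². Layer 124 (z = 29.76): the cone is absent (z outside [0, 12.5]); the cube at (14.5, 15) is absent (z outside [0, 14.5]); the cube at (11, 7) is present — its section is the full 15.5×10 rectangle (area 155.00 mm²); the cylinder at (12.5, 3.5) does not reach this height (z outside [1, 15]); Taking the union: only the 15.5×10 cube at (11, 7) is present, so the union is just that shape — area = 155.00 mm². So its area = 155.00 mm². Layer 34 is larger (299.46 vs 155.00 mm²).

layer 34 (z = 8.16 mm)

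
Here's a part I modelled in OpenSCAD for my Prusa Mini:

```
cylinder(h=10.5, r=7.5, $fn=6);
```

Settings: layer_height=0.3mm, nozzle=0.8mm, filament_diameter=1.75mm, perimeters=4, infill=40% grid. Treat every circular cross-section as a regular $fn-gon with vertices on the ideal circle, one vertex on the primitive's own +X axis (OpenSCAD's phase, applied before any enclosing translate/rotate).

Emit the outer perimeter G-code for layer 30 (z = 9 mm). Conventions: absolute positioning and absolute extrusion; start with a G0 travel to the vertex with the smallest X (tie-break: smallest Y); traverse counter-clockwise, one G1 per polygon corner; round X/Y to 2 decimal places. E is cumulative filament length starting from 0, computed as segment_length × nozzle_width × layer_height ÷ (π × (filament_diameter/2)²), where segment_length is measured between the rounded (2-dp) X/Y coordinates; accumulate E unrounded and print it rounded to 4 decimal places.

At z = 9 mm: the r=7.5 cylinder gives a regular 6-gon of circumradius 7.5 (constant along its height). The outline is a single polygon with 6 vertices. Extrusion per mm of travel: 0.8 × 0.3 / (π × 0.875²) = 0.099780. Accumulating E over each segment gives final E = 4.4918.

G0 X-7.50 Y0.00 Z9.00
G1 X-3.75 Y-6.50 E0.7488
G1 X3.75 Y-6.50 E1.4971
G1 X7.50 Y0.00 E2.2459
G1 X3.75 Y6.50 E2.9947
G1 X-3.75 Y6.50 E3.7430
G1 X-7.50 Y0.00 E4.4918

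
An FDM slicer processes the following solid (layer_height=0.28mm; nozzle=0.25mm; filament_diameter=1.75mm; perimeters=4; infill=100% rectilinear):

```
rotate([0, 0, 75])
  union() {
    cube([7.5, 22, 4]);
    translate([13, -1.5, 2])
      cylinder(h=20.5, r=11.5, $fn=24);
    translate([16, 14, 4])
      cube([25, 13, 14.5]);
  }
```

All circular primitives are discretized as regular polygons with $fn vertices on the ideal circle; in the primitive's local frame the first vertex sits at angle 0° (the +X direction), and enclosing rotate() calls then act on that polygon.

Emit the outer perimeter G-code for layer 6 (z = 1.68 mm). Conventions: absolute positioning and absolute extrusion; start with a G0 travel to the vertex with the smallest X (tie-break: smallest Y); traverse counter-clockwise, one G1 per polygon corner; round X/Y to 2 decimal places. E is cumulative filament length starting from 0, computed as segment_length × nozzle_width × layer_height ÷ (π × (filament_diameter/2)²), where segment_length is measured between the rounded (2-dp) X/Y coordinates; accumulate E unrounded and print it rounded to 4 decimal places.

At z = 1.68 mm: the cube (footprint 7.5×22) is included at this height; the cylinder at (13, -1.5) does not reach this height (z outside [2, 22.5]); the cube at (16, 14) is absent (z outside [4, 18.5]); Combining (union): only the 7.5×22 cube is present, so the union is just that shape — 1 connected region; (rotated 75° about Z; rotation is an isometry so areas/perimeters/island counts are preserved). The outline is a single polygon with 4 vertices. Extrusion per mm of travel: 0.25 × 0.28 / (π × 0.875²) = 0.029103. Accumulating E over each segment gives final E = 1.7171.

G0 X-21.25 Y5.69 Z1.68
G1 X0.00 Y0.00 E0.6402
G1 X1.94 Y7.24 E0.8584
G1 X-19.31 Y12.94 E1.4986
G1 X-21.25 Y5.69 E1.7171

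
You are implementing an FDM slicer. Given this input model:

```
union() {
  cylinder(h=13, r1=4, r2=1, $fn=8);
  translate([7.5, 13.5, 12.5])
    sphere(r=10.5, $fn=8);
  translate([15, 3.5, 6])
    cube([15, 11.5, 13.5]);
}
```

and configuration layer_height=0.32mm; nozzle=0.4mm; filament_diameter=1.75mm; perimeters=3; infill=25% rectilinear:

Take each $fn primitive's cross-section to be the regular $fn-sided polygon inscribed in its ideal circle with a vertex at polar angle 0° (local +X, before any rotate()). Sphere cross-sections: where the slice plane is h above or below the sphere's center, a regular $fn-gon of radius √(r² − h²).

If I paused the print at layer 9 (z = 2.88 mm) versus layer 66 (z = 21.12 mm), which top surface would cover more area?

Layer 9 (z = 2.88): the cone (r1=4→r2=1) has section circumradius 3.335 here — a regular 8-gon (area = (8/2)·3.335²·sin(360°/8) = 31.47 mm²); the r=10.5 sphere at (7.5, 13.5) contributes a regular 8-gon of circumradius √(10.5²−9.62²) = 4.208 (area = (8/2)·4.208²·sin(360°/8) = 50.08 mm²); the cube at (15, 3.5) is absent (z outside [6, 19.5]); Merging all regions: the 2 present regions are separate (no shared area or edge), so areas and boundary lengths simply add and each stays a separate island — area = 81.54 mm². So its area = 81.54 mm². Layer 66 (z = 21.12): the cone is absent (z outside [0, 13]); the sphere at (7.5, 13.5): section is a regular 8-gon, circumradius = √(r²−h²) = √(10.5²−8.62²) = 5.995 (area = (8/2)·5.995²·sin(360°/8) = 101.67 mm²); the cube at (15, 3.5) is absent (z outside [6, 19.5]); Combining (union): only the r=10.5 sphere at (7.5, 13.5) is present, so the union is just that shape — area = 101.67 mm². So its area = 101.67 mm². Layer 66 is larger (101.67 vs 81.54 mm²).

layer 66 (z = 21.12 mm)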